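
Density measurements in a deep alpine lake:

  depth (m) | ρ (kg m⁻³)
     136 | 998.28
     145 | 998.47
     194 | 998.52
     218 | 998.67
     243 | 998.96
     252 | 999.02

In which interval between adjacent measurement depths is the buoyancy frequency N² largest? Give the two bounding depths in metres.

136–145 m

Compute the density gradient over each adjacent pair:
  136–145 m: Δρ/Δz = 0.19/9 = 0.021 kg m⁻⁴
  145–194 m: Δρ/Δz = 0.05/49 = 1.0 × 10⁻³ kg m⁻⁴
  194–218 m: Δρ/Δz = 0.15/24 = 6.2 × 10⁻³ kg m⁻⁴
  218–243 m: Δρ/Δz = 0.29/25 = 0.012 kg m⁻⁴
  243–252 m: Δρ/Δz = 0.06/9 = 6.7 × 10⁻³ kg m⁻⁴
The largest gradient is in the 136–145 m interval — the pycnocline.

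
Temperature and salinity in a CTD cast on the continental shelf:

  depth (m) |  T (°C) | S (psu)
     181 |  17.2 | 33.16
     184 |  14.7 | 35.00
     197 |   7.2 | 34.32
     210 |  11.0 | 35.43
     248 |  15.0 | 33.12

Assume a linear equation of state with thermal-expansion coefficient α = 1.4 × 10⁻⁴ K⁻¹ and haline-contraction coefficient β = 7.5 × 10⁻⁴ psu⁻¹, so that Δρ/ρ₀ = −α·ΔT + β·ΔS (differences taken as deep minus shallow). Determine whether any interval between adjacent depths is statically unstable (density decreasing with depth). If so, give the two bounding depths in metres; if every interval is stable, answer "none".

210–248 m

Evaluate Δρ/ρ₀ = −αΔT + βΔS across each adjacent pair:
  181–184 m: −αΔT+βΔS = −(1.4 × 10⁻⁴)(-2.5)+(7.5 × 10⁻⁴)(+1.84) = 1.7 × 10⁻³ → stable
  184–197 m: −αΔT+βΔS = −(1.4 × 10⁻⁴)(-7.5)+(7.5 × 10⁻⁴)(-0.68) = 5.4 × 10⁻⁴ → stable
  197–210 m: −αΔT+βΔS = −(1.4 × 10⁻⁴)(+3.8)+(7.5 × 10⁻⁴)(+1.11) = 3.0 × 10⁻⁴ → stable
  210–248 m: −αΔT+βΔS = −(1.4 × 10⁻⁴)(+4.0)+(7.5 × 10⁻⁴)(-2.31) = -2.3 × 10⁻³ → UNSTABLE
The 210–248 m interval has Δρ < 0: lighter water underlies denser water.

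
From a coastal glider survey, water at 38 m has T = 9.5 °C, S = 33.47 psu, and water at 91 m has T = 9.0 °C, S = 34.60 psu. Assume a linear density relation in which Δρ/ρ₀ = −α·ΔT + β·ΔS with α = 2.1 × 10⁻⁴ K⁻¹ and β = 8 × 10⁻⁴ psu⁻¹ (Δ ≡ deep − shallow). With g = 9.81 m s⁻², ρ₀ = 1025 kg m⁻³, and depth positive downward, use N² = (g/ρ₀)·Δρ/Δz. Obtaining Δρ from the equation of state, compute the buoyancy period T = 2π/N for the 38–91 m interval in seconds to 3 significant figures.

460 s

ΔT = -0.5 K, ΔS = +1.13 psu (deep − shallow).
Δρ/ρ₀ = −αΔT + βΔS = 1.05 × 10⁻⁴ + 9.04 × 10⁻⁴ = 1.009 × 10⁻³, so Δρ ≈ 1.034 kg m⁻³.
N² = (g/ρ₀)·Δρ/Δz = g·(Δρ/ρ₀)/Δz = 9.81 × 1.009 × 10⁻³ / 53 = 1.8676 × 10⁻⁴ s⁻².
N = √(1.8676 × 10⁻⁴) = 0.013666 rad s⁻¹ → T = 2π/N = 459.77 s ≈ 460 s.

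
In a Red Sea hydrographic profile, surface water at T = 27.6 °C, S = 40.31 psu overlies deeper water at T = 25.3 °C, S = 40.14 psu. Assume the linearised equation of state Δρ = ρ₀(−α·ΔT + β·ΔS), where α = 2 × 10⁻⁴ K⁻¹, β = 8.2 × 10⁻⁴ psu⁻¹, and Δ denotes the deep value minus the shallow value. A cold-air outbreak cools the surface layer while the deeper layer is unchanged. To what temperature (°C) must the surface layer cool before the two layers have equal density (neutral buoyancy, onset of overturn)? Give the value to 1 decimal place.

Neutral buoyancy requires Δρ = 0, i.e. −α(T_deep − T_surf′) + β(S_deep − S_surf) = 0.
T_surf′ = T_deep − (β/α)·ΔS = 25.3 − (8.2 × 10⁻⁴/2 × 10⁻⁴)·(-0.17) = 25.997 °C.
Cooling required: 27.6 − (25.997) = 1.603 °C.

26.0 °C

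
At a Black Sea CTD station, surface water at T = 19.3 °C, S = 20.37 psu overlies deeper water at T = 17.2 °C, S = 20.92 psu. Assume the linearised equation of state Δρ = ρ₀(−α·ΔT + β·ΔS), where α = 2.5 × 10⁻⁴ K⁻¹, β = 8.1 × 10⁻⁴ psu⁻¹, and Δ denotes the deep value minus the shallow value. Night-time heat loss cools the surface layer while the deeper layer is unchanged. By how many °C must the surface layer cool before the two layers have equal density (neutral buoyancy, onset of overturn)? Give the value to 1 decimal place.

Neutral buoyancy requires Δρ = 0, i.e. −α(T_deep − T_surf′) + β(S_deep − S_surf) = 0.
T_surf′ = T_deep − (β/α)·ΔS = 17.2 − (8.1 × 10⁻⁴/2.5 × 10⁻⁴)·(+0.55) = 15.418 °C.
Cooling required: 19.3 − (15.418) = 3.882 °C.

3.9 °C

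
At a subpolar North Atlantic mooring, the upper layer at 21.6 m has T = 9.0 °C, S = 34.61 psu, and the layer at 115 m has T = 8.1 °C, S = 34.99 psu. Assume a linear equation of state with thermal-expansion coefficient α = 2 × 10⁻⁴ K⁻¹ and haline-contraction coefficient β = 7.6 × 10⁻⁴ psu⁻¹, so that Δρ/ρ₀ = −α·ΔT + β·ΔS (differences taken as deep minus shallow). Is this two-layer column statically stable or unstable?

stable

ΔT = 8.1 − 9.0 = -0.9 K and ΔS = 34.99 − 34.61 = +0.38 psu (deep − shallow).
−αΔT = 1.80 × 10⁻⁴; βΔS = 2.888 × 10⁻⁴; sum Δρ/ρ₀ = 4.688 × 10⁻⁴.
Δρ/ρ₀ > 0, so Δρ > 0: deeper water is denser → statically stable.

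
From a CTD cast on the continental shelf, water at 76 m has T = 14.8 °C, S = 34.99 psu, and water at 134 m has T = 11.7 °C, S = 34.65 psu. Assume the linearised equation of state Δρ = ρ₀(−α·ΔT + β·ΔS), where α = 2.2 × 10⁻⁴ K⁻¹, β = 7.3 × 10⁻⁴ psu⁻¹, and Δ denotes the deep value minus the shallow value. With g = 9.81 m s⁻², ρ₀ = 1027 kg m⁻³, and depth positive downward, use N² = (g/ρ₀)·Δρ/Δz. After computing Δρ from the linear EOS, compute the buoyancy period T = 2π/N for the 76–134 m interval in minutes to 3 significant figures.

12.2 min

ΔT = -3.1 K, ΔS = -0.34 psu (deep − shallow).
Δρ/ρ₀ = −αΔT + βΔS = 6.82 × 10⁻⁴ − 2.482 × 10⁻⁴ = 4.338 × 10⁻⁴, so Δρ ≈ 0.4455 kg m⁻³.
N² = (g/ρ₀)·Δρ/Δz = g·(Δρ/ρ₀)/Δz = 9.81 × 4.338 × 10⁻⁴ / 58 = 7.3372 × 10⁻⁵ s⁻².
N = √(7.3372 × 10⁻⁵) = 8.5657 × 10⁻³ rad s⁻¹ → T = 2π/N = 733.53 s = 12.226 min ≈ 12.2 min.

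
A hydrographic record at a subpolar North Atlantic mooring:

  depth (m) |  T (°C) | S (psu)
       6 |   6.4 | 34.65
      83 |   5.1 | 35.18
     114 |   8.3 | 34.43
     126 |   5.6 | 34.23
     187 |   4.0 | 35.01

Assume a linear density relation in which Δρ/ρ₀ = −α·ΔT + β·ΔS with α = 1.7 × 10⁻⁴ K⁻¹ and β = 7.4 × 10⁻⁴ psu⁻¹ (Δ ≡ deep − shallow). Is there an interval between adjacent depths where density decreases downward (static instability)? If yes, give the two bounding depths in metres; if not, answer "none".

Evaluate Δρ/ρ₀ = −αΔT + βΔS across each adjacent pair:
  6–83 m: −αΔT+βΔS = −(1.7 × 10⁻⁴)(-1.3)+(7.4 × 10⁻⁴)(+0.53) = 6.1 × 10⁻⁴ → stable
  83–114 m: −αΔT+βΔS = −(1.7 × 10⁻⁴)(+3.2)+(7.4 × 10⁻⁴)(-0.75) = -1.1 × 10⁻³ → UNSTABLE
  114–126 m: −αΔT+βΔS = −(1.7 × 10⁻⁴)(-2.7)+(7.4 × 10⁻⁴)(-0.20) = 3.1 × 10⁻⁴ → stable
  126–187 m: −αΔT+βΔS = −(1.7 × 10⁻⁴)(-1.6)+(7.4 × 10⁻⁴)(+0.78) = 8.5 × 10⁻⁴ → stable
The 83–114 m interval has Δρ < 0: lighter water underlies denser water.

83–114 m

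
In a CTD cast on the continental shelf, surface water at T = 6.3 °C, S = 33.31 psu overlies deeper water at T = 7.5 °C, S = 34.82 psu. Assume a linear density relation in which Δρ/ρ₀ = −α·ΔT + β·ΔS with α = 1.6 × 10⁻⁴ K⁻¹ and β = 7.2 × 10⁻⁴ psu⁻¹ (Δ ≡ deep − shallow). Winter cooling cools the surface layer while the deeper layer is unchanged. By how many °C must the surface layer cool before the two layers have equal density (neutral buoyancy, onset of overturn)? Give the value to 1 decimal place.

5.6 °C

Neutral buoyancy requires Δρ = 0, i.e. −α(T_deep − T_surf′) + β(S_deep − S_surf) = 0.
T_surf′ = T_deep − (β/α)·ΔS = 7.5 − (7.2 × 10⁻⁴/1.6 × 10⁻⁴)·(+1.51) = 0.705 °C.
Cooling required: 6.3 − (0.705) = 5.595 °C.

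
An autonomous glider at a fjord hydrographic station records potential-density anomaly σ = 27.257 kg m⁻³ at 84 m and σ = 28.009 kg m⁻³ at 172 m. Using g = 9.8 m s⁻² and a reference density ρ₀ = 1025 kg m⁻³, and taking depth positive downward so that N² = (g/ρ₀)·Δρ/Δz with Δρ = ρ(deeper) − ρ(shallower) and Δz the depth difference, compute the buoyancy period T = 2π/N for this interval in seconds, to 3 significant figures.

Δρ = 1028.009 − 1027.257 = 0.752 kg m⁻³ over Δz = 172 − 84 = 88 m.
N² = (9.8/1025) × (0.752/88) = 8.1703 × 10⁻⁵ s⁻².
N = √(8.1703 × 10⁻⁵) = 9.0390 × 10⁻³ rad s⁻¹, so T = 2π/N = 695.12 s ≈ 695 s.

695 s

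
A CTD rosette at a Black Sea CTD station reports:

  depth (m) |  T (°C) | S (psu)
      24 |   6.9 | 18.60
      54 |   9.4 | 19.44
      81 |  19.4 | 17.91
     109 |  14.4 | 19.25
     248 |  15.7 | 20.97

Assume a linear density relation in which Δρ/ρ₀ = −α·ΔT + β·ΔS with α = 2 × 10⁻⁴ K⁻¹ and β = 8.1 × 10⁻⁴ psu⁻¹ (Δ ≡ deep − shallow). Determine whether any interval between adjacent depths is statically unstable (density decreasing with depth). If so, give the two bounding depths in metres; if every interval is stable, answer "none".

54–81 m

Evaluate Δρ/ρ₀ = −αΔT + βΔS across each adjacent pair:
  24–54 m: −αΔT+βΔS = −(2 × 10⁻⁴)(+2.5)+(8.1 × 10⁻⁴)(+0.84) = 1.8 × 10⁻⁴ → stable
  54–81 m: −αΔT+βΔS = −(2 × 10⁻⁴)(+10.0)+(8.1 × 10⁻⁴)(-1.53) = -3.2 × 10⁻³ → UNSTABLE
  81–109 m: −αΔT+βΔS = −(2 × 10⁻⁴)(-5.0)+(8.1 × 10⁻⁴)(+1.34) = 2.1 × 10⁻³ → stable
  109–248 m: −αΔT+βΔS = −(2 × 10⁻⁴)(+1.3)+(8.1 × 10⁻⁴)(+1.72) = 1.1 × 10⁻³ → stable
The 54–81 m interval has Δρ < 0: lighter water underlies denser water.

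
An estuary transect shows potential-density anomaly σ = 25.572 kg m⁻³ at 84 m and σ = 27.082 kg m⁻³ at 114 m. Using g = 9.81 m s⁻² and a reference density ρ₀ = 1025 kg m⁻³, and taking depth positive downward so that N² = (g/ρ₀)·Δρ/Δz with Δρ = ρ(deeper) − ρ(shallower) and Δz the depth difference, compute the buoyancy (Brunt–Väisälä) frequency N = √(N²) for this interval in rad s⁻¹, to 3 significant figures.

0.0219 rad s⁻¹

Δρ = 1027.082 − 1025.572 = 1.510 kg m⁻³ over Δz = 114 − 84 = 30 m.
N² = (9.81/1025) × (1.510/30) = 4.8173 × 10⁻⁴ s⁻².
N = √(4.8173 × 10⁻⁴) = 0.021948 rad s⁻¹ ≈ 0.0219 rad s⁻¹.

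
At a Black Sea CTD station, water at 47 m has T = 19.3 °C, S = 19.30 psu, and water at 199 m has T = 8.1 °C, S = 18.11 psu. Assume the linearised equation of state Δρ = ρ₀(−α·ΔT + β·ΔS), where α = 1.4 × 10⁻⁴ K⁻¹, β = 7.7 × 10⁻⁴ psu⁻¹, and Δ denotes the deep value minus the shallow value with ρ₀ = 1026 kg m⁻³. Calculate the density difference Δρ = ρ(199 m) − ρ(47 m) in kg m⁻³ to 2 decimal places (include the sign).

+0.67 kg m⁻³

ΔT = -11.2 K, ΔS = -1.19 psu (deep − shallow).
Δρ/ρ₀ = −(1.4 × 10⁻⁴)(-11.2) + (7.7 × 10⁻⁴)(-1.19) = 6.517 × 10⁻⁴.
Δρ = 1026 × (6.517 × 10⁻⁴) = +0.67 kg m⁻³.
Positive Δρ: denser below, stable.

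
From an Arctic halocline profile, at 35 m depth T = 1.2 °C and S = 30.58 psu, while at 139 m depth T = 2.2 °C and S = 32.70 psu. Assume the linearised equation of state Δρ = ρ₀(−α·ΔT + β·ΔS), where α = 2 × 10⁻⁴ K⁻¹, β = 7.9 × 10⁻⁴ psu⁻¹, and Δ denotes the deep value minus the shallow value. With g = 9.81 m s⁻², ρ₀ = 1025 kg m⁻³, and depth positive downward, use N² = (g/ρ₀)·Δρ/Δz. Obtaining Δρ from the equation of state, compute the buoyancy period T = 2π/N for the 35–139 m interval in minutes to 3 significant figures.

ΔT = +1.0 K, ΔS = +2.12 psu (deep − shallow).
Δρ/ρ₀ = −αΔT + βΔS = -2.00 × 10⁻⁴ + 1.6748 × 10⁻³ = 1.4748 × 10⁻³, so Δρ ≈ 1.512 kg m⁻³.
N² = (g/ρ₀)·Δρ/Δz = g·(Δρ/ρ₀)/Δz = 9.81 × 1.4748 × 10⁻³ / 104 = 1.3911 × 10⁻⁴ s⁻².
N = √(1.3911 × 10⁻⁴) = 0.011794 rad s⁻¹ → T = 2π/N = 532.74 s = 8.8790 min ≈ 8.88 min.

8.88 min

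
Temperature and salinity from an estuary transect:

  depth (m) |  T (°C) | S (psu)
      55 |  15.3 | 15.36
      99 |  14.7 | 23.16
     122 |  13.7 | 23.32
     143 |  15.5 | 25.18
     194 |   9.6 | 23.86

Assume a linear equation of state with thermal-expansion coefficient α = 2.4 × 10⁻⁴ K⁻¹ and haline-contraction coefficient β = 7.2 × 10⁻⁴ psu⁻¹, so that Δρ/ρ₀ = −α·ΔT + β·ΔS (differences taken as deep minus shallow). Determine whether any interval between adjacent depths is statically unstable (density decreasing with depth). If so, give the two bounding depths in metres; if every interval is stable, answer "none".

none

Evaluate Δρ/ρ₀ = −αΔT + βΔS across each adjacent pair:
  55–99 m: −αΔT+βΔS = −(2.4 × 10⁻⁴)(-0.6)+(7.2 × 10⁻⁴)(+7.80) = 5.8 × 10⁻³ → stable
  99–122 m: −αΔT+βΔS = −(2.4 × 10⁻⁴)(-1.0)+(7.2 × 10⁻⁴)(+0.16) = 3.6 × 10⁻⁴ → stable
  122–143 m: −αΔT+βΔS = −(2.4 × 10⁻⁴)(+1.8)+(7.2 × 10⁻⁴)(+1.86) = 9.1 × 10⁻⁴ → stable
  143–194 m: −αΔT+βΔS = −(2.4 × 10⁻⁴)(-5.9)+(7.2 × 10⁻⁴)(-1.32) = 4.7 × 10⁻⁴ → stable
Every interval has Δρ > 0: the column is stably stratified throughout.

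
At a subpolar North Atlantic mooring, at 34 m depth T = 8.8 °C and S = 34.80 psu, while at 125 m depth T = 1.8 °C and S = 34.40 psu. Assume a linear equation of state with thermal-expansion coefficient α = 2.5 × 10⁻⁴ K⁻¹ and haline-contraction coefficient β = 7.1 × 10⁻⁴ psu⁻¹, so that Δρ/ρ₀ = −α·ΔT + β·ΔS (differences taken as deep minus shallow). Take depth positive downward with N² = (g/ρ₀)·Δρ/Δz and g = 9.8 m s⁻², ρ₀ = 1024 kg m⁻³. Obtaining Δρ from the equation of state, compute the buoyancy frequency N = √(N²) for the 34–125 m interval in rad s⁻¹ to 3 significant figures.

ΔT = -7.0 K, ΔS = -0.40 psu (deep − shallow).
Δρ/ρ₀ = −αΔT + βΔS = 1.75 × 10⁻³ − 2.84 × 10⁻⁴ = 1.466 × 10⁻³, so Δρ ≈ 1.501 kg m⁻³.
N² = (g/ρ₀)·Δρ/Δz = g·(Δρ/ρ₀)/Δz = 9.8 × 1.466 × 10⁻³ / 91 = 1.5788 × 10⁻⁴ s⁻².
N = √(1.5788 × 10⁻⁴) = 0.012565 rad s⁻¹ ≈ 0.0126 rad s⁻¹.

0.0126 rad s⁻¹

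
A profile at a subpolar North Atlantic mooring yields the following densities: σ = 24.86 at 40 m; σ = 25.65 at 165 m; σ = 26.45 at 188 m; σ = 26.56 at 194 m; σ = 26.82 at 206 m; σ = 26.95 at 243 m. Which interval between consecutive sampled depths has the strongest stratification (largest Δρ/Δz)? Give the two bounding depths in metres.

Compute the density gradient over each adjacent pair:
  40–165 m: Δρ/Δz = 0.79/125 = 6.3 × 10⁻³ kg m⁻⁴
  165–188 m: Δρ/Δz = 0.80/23 = 0.035 kg m⁻⁴
  188–194 m: Δρ/Δz = 0.11/6 = 0.018 kg m⁻⁴
  194–206 m: Δρ/Δz = 0.26/12 = 0.022 kg m⁻⁴
  206–243 m: Δρ/Δz = 0.13/37 = 3.5 × 10⁻³ kg m⁻⁴
The largest gradient is in the 165–188 m interval — the pycnocline.

165–188 m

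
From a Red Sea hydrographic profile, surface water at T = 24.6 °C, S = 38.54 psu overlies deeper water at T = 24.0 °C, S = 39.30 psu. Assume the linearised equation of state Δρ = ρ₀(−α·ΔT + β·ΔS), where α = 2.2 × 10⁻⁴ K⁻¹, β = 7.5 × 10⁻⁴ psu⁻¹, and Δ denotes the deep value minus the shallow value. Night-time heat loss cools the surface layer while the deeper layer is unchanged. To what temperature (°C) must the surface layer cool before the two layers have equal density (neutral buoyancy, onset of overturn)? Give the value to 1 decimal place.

21.4 °C

Neutral buoyancy requires Δρ = 0, i.e. −α(T_deep − T_surf′) + β(S_deep − S_surf) = 0.
T_surf′ = T_deep − (β/α)·ΔS = 24.0 − (7.5 × 10⁻⁴/2.2 × 10⁻⁴)·(+0.76) = 21.409 °C.
Cooling required: 24.6 − (21.409) = 3.191 °C.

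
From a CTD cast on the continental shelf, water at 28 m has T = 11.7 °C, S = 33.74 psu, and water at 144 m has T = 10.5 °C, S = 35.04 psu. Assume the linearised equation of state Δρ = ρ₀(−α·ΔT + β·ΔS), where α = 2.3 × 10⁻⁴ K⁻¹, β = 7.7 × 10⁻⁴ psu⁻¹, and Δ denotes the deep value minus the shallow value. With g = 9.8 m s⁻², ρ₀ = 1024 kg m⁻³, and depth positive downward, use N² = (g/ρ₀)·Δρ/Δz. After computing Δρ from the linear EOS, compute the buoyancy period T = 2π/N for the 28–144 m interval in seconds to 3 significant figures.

605 s

ΔT = -1.2 K, ΔS = +1.30 psu (deep − shallow).
Δρ/ρ₀ = −αΔT + βΔS = 2.76 × 10⁻⁴ + 1.001 × 10⁻³ = 1.277 × 10⁻³, so Δρ ≈ 1.308 kg m⁻³.
N² = (g/ρ₀)·Δρ/Δz = g·(Δρ/ρ₀)/Δz = 9.8 × 1.277 × 10⁻³ / 116 = 1.0788 × 10⁻⁴ s⁻².
N = √(1.0788 × 10⁻⁴) = 0.010387 rad s⁻¹ → T = 2π/N = 604.91 s ≈ 605 s.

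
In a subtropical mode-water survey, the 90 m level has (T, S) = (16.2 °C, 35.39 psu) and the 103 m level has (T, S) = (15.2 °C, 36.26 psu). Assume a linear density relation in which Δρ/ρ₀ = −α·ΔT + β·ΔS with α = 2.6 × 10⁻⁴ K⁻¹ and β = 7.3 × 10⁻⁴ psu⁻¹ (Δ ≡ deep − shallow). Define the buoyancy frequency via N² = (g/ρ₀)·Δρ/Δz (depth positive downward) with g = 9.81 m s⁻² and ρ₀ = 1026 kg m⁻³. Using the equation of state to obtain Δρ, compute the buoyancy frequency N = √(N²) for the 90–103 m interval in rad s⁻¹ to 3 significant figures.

0.0260 rad s⁻¹

ΔT = -1.0 K, ΔS = +0.87 psu (deep − shallow).
Δρ/ρ₀ = −αΔT + βΔS = 2.60 × 10⁻⁴ + 6.351 × 10⁻⁴ = 8.951 × 10⁻⁴, so Δρ ≈ 0.9184 kg m⁻³.
N² = (g/ρ₀)·Δρ/Δz = g·(Δρ/ρ₀)/Δz = 9.81 × 8.951 × 10⁻⁴ / 13 = 6.7546 × 10⁻⁴ s⁻².
N = √(6.7546 × 10⁻⁴) = 0.025990 rad s⁻¹ ≈ 0.0260 rad s⁻¹.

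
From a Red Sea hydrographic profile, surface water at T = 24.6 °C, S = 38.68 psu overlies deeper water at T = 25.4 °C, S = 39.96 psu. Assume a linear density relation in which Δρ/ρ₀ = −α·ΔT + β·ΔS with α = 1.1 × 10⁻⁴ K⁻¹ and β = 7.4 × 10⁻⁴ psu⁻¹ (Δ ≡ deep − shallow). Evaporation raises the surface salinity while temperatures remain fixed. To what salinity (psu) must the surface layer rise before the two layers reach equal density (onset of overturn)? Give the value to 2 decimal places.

Neutral buoyancy requires −α(T_deep − T_surf) + β(S_deep − S_surf′) = 0.
S_surf′ = S_deep − (α/β)·ΔT = 39.96 − (1.1 × 10⁻⁴/7.4 × 10⁻⁴)·(+0.8) = 39.8411 psu.
Increase required: 39.8411 − 38.68 = 1.1611 psu.

39.84 psu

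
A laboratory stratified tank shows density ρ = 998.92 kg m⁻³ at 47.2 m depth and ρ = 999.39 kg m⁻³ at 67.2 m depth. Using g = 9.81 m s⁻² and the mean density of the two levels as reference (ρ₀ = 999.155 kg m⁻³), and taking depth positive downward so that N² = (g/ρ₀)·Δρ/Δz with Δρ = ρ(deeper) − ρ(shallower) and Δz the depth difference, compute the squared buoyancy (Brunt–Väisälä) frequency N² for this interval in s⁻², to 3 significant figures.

Δρ = 999.39 − 998.92 = 0.47 kg m⁻³ over Δz = 67.2 − 47.2 = 20 m.
N² = (9.81/999.155) × (0.47/20) = 2.3073 × 10⁻⁴ s⁻² ≈ 2.31 × 10⁻⁴ s⁻².

2.31 × 10⁻⁴ s⁻²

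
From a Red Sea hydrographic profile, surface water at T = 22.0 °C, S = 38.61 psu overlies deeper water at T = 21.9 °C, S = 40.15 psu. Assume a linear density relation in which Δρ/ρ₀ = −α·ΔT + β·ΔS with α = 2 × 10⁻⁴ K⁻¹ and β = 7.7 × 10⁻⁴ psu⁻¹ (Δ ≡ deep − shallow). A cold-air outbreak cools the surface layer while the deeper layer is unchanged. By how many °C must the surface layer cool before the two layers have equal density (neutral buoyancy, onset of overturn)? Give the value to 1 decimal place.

Neutral buoyancy requires Δρ = 0, i.e. −α(T_deep − T_surf′) + β(S_deep − S_surf) = 0.
T_surf′ = T_deep − (β/α)·ΔS = 21.9 − (7.7 × 10⁻⁴/2 × 10⁻⁴)·(+1.54) = 15.971 °C.
Cooling required: 22.0 − (15.971) = 6.029 °C.

6.0 °C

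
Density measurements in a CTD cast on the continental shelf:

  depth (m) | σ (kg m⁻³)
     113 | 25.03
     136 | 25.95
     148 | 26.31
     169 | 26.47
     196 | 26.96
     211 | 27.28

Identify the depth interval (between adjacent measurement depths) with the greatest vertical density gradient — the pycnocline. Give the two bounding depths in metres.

Compute the density gradient over each adjacent pair:
  113–136 m: Δρ/Δz = 0.92/23 = 0.040 kg m⁻⁴
  136–148 m: Δρ/Δz = 0.36/12 = 0.030 kg m⁻⁴
  148–169 m: Δρ/Δz = 0.16/21 = 7.6 × 10⁻³ kg m⁻⁴
  169–196 m: Δρ/Δz = 0.49/27 = 0.018 kg m⁻⁴
  196–211 m: Δρ/Δz = 0.32/15 = 0.021 kg m⁻⁴
The largest gradient is in the 113–136 m interval — the pycnocline.

113–136 m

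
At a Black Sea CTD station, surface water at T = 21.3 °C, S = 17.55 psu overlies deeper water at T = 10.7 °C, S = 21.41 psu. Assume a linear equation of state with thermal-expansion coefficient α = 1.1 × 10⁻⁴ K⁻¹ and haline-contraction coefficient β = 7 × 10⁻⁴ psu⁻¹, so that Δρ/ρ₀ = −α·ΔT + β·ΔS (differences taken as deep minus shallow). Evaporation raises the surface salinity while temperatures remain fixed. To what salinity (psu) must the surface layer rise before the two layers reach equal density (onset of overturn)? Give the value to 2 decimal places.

Neutral buoyancy requires −α(T_deep − T_surf) + β(S_deep − S_surf′) = 0.
S_surf′ = S_deep − (α/β)·ΔT = 21.41 − (1.1 × 10⁻⁴/7 × 10⁻⁴)·(-10.6) = 23.0757 psu.
Increase required: 23.0757 − 17.55 = 5.5257 psu.

23.08 psu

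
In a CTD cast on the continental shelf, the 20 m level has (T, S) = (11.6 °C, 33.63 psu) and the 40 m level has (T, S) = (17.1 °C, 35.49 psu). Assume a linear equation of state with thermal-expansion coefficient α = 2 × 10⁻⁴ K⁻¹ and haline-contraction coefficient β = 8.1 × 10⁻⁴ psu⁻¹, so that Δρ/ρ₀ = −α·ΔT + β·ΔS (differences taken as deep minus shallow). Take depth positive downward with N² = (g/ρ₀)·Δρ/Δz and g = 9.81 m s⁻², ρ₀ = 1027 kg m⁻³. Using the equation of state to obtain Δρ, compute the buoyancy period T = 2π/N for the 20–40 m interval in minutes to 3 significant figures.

7.42 min

ΔT = +5.5 K, ΔS = +1.86 psu (deep − shallow).
Δρ/ρ₀ = −αΔT + βΔS = -1.10 × 10⁻³ + 1.5066 × 10⁻³ = 4.066 × 10⁻⁴, so Δρ ≈ 0.4176 kg m⁻³.
N² = (g/ρ₀)·Δρ/Δz = g·(Δρ/ρ₀)/Δz = 9.81 × 4.066 × 10⁻⁴ / 20 = 1.9944 × 10⁻⁴ s⁻².
N = √(1.9944 × 10⁻⁴) = 0.014122 rad s⁻¹ → T = 2π/N = 444.92 s = 7.4153 min ≈ 7.42 min.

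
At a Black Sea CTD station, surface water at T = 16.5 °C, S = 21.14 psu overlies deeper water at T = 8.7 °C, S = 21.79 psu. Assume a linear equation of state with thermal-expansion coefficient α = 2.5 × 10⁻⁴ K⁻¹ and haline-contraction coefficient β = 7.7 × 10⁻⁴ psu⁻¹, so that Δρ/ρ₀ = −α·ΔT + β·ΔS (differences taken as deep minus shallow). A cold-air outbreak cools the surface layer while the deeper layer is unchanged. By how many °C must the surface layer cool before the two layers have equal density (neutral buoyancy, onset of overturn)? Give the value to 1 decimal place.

Neutral buoyancy requires Δρ = 0, i.e. −α(T_deep − T_surf′) + β(S_deep − S_surf) = 0.
T_surf′ = T_deep − (β/α)·ΔS = 8.7 − (7.7 × 10⁻⁴/2.5 × 10⁻⁴)·(+0.65) = 6.698 °C.
Cooling required: 16.5 − (6.698) = 9.802 °C.

9.8 °C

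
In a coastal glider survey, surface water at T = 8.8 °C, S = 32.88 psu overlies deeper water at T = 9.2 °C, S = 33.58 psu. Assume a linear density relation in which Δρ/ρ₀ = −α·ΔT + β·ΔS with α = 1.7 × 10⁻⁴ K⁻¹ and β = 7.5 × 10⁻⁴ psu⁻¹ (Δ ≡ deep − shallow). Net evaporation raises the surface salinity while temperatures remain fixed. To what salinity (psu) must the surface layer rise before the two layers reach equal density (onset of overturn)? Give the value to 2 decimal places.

33.49 psu

Neutral buoyancy requires −α(T_deep − T_surf) + β(S_deep − S_surf′) = 0.
S_surf′ = S_deep − (α/β)·ΔT = 33.58 − (1.7 × 10⁻⁴/7.5 × 10⁻⁴)·(+0.4) = 33.4893 psu.
Increase required: 33.4893 − 32.88 = 0.6093 psu.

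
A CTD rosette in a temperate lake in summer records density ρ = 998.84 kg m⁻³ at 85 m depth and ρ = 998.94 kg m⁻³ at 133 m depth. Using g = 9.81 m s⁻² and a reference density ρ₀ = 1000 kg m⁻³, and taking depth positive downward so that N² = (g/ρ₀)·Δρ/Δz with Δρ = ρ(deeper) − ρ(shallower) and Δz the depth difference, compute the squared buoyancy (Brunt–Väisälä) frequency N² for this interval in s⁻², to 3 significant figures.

Δρ = 998.94 − 998.84 = 0.10 kg m⁻³ over Δz = 133 − 85 = 48 m.
N² = (9.81/1000) × (0.10/48) = 2.0438 × 10⁻⁵ s⁻² ≈ 2.04 × 10⁻⁵ s⁻².

2.04 × 10⁻⁵ s⁻²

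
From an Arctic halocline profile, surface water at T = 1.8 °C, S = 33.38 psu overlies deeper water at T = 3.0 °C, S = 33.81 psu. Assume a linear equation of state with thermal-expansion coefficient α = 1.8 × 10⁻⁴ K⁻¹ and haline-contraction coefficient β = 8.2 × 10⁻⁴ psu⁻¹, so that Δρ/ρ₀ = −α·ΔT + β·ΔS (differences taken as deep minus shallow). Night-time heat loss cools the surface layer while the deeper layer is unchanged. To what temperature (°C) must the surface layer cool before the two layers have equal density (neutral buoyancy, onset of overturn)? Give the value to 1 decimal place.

Neutral buoyancy requires Δρ = 0, i.e. −α(T_deep − T_surf′) + β(S_deep − S_surf) = 0.
T_surf′ = T_deep − (β/α)·ΔS = 3.0 − (8.2 × 10⁻⁴/1.8 × 10⁻⁴)·(+0.43) = 1.041 °C.
Cooling required: 1.8 − (1.041) = 0.759 °C.

1.0 °C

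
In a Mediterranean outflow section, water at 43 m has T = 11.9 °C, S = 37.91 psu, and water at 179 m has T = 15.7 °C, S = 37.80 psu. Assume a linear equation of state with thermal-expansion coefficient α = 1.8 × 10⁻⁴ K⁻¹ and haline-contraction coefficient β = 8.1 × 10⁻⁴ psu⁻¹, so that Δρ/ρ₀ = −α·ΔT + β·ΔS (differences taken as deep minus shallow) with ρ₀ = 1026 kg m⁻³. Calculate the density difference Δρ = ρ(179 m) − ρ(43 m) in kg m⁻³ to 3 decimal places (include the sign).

-0.793 kg m⁻³

ΔT = +3.8 K, ΔS = -0.11 psu (deep − shallow).
Δρ/ρ₀ = −(1.8 × 10⁻⁴)(+3.8) + (8.1 × 10⁻⁴)(-0.11) = -7.731 × 10⁻⁴.
Δρ = 1026 × (-7.731 × 10⁻⁴) = -0.793 kg m⁻³.
Negative Δρ: lighter below, statically unstable.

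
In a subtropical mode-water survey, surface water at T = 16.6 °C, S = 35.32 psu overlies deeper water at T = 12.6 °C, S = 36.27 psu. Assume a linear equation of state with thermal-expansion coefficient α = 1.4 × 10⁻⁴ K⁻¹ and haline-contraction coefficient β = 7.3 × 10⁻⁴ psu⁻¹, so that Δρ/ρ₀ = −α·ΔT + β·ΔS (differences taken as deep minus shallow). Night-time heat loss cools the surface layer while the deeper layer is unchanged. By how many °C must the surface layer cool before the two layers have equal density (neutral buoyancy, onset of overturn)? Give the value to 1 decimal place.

Neutral buoyancy requires Δρ = 0, i.e. −α(T_deep − T_surf′) + β(S_deep − S_surf) = 0.
T_surf′ = T_deep − (β/α)·ΔS = 12.6 − (7.3 × 10⁻⁴/1.4 × 10⁻⁴)·(+0.95) = 7.646 °C.
Cooling required: 16.6 − (7.646) = 8.954 °C.

9.0 °C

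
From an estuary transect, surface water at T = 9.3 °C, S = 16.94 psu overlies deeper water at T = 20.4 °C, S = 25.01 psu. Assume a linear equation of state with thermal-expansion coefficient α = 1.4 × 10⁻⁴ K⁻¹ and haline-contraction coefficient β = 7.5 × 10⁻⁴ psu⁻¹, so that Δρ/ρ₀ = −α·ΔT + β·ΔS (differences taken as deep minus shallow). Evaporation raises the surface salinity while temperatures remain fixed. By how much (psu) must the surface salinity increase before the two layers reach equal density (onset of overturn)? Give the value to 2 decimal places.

6.00 psu

Neutral buoyancy requires −α(T_deep − T_surf) + β(S_deep − S_surf′) = 0.
S_surf′ = S_deep − (α/β)·ΔT = 25.01 − (1.4 × 10⁻⁴/7.5 × 10⁻⁴)·(+11.1) = 22.9380 psu.
Increase required: 22.9380 − 16.94 = 5.9980 psu.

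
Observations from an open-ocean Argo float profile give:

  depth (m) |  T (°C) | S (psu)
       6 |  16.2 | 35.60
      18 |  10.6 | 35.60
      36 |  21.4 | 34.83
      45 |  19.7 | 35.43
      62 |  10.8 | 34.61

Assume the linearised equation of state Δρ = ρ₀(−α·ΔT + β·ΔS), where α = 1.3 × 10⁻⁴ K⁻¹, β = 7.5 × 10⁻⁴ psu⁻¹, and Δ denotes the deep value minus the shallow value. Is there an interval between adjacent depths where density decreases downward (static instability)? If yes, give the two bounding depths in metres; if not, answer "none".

Evaluate Δρ/ρ₀ = −αΔT + βΔS across each adjacent pair:
  6–18 m: −αΔT+βΔS = −(1.3 × 10⁻⁴)(-5.6)+(7.5 × 10⁻⁴)(+0.00) = 7.3 × 10⁻⁴ → stable
  18–36 m: −αΔT+βΔS = −(1.3 × 10⁻⁴)(+10.8)+(7.5 × 10⁻⁴)(-0.77) = -2.0 × 10⁻³ → UNSTABLE
  36–45 m: −αΔT+βΔS = −(1.3 × 10⁻⁴)(-1.7)+(7.5 × 10⁻⁴)(+0.60) = 6.7 × 10⁻⁴ → stable
  45–62 m: −αΔT+βΔS = −(1.3 × 10⁻⁴)(-8.9)+(7.5 × 10⁻⁴)(-0.82) = 5.4 × 10⁻⁴ → stable
The 18–36 m interval has Δρ < 0: lighter water underlies denser water.

18–36 m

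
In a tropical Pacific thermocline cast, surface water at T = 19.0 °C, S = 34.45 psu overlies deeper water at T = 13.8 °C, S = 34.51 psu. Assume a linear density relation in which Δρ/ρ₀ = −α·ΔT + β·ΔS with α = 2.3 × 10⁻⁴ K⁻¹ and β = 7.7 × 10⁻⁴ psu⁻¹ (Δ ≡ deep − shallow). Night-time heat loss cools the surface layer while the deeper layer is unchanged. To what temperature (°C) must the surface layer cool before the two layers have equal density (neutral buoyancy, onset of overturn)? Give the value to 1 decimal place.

13.6 °C

Neutral buoyancy requires Δρ = 0, i.e. −α(T_deep − T_surf′) + β(S_deep − S_surf) = 0.
T_surf′ = T_deep − (β/α)·ΔS = 13.8 − (7.7 × 10⁻⁴/2.3 × 10⁻⁴)·(+0.06) = 13.599 °C.
Cooling required: 19.0 − (13.599) = 5.401 °C.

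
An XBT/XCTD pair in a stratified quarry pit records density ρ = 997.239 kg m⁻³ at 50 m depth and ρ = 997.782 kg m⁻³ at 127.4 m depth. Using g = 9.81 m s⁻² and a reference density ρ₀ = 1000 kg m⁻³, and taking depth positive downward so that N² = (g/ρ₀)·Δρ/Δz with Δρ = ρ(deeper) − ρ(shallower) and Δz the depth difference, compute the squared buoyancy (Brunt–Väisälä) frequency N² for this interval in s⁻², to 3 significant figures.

6.88 × 10⁻⁵ s⁻²

Δρ = 997.782 − 997.239 = 0.543 kg m⁻³ over Δz = 127.4 − 50 = 77.4 m.
N² = (9.81/1000) × (0.543/77.4) = 6.8822 × 10⁻⁵ s⁻² ≈ 6.88 × 10⁻⁵ s⁻².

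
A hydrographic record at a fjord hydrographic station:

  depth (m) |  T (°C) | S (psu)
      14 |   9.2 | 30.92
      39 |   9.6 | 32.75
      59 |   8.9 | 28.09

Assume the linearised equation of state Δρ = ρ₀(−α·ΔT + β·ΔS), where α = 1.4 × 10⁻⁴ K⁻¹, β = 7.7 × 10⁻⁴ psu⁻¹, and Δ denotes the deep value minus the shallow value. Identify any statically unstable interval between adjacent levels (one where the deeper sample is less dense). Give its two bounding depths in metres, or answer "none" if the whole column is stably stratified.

Evaluate Δρ/ρ₀ = −αΔT + βΔS across each adjacent pair:
  14–39 m: −αΔT+βΔS = −(1.4 × 10⁻⁴)(+0.4)+(7.7 × 10⁻⁴)(+1.83) = 1.4 × 10⁻³ → stable
  39–59 m: −αΔT+βΔS = −(1.4 × 10⁻⁴)(-0.7)+(7.7 × 10⁻⁴)(-4.66) = -3.5 × 10⁻³ → UNSTABLE
The 39–59 m interval has Δρ < 0: lighter water underlies denser water.

39–59 m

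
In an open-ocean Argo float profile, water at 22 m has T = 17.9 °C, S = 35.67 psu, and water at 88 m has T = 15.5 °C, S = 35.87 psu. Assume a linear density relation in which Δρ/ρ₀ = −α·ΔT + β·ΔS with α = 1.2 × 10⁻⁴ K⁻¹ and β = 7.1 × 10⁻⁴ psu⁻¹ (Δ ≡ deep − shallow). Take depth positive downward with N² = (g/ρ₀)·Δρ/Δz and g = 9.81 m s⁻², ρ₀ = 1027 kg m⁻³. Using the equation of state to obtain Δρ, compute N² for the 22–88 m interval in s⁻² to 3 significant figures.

ΔT = -2.4 K, ΔS = +0.20 psu (deep − shallow).
Δρ/ρ₀ = −αΔT + βΔS = 2.88 × 10⁻⁴ + 1.42 × 10⁻⁴ = 4.30 × 10⁻⁴, so Δρ ≈ 0.4416 kg m⁻³.
N² = (g/ρ₀)·Δρ/Δz = g·(Δρ/ρ₀)/Δz = 9.81 × 4.30 × 10⁻⁴ / 66 = 6.3914 × 10⁻⁵ s⁻² ≈ 6.39 × 10⁻⁵ s⁻².

6.39 × 10⁻⁵ s⁻²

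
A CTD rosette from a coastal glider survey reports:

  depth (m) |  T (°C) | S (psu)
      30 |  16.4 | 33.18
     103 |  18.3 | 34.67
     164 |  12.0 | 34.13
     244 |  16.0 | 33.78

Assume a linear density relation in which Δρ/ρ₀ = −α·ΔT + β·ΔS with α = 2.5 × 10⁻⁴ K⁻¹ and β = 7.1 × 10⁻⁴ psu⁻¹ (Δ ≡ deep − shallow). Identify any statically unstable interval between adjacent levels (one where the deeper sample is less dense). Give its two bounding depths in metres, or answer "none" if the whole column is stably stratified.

164–244 m

Evaluate Δρ/ρ₀ = −αΔT + βΔS across each adjacent pair:
  30–103 m: −αΔT+βΔS = −(2.5 × 10⁻⁴)(+1.9)+(7.1 × 10⁻⁴)(+1.49) = 5.8 × 10⁻⁴ → stable
  103–164 m: −αΔT+βΔS = −(2.5 × 10⁻⁴)(-6.3)+(7.1 × 10⁻⁴)(-0.54) = 1.2 × 10⁻³ → stable
  164–244 m: −αΔT+βΔS = −(2.5 × 10⁻⁴)(+4.0)+(7.1 × 10⁻⁴)(-0.35) = -1.2 × 10⁻³ → UNSTABLE
The 164–244 m interval has Δρ < 0: lighter water underlies denser water.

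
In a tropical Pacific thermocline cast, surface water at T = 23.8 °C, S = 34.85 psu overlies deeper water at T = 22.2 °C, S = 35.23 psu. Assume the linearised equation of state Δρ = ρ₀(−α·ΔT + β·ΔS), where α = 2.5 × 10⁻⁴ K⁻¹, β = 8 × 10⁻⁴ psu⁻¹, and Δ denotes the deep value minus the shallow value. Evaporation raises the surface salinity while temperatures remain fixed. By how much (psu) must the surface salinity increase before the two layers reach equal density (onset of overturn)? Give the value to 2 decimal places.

Neutral buoyancy requires −α(T_deep − T_surf) + β(S_deep − S_surf′) = 0.
S_surf′ = S_deep − (α/β)·ΔT = 35.23 − (2.5 × 10⁻⁴/8 × 10⁻⁴)·(-1.6) = 35.7300 psu.
Increase required: 35.7300 − 34.85 = 0.8800 psu.

0.88 psu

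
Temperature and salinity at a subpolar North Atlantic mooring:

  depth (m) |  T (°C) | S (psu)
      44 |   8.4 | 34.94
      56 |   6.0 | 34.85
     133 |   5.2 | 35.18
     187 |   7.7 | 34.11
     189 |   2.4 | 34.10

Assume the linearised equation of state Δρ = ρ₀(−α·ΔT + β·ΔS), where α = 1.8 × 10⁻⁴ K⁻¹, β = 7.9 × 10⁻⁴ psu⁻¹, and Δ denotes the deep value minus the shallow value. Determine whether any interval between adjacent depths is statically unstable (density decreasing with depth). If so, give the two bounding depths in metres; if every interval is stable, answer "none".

Evaluate Δρ/ρ₀ = −αΔT + βΔS across each adjacent pair:
  44–56 m: −αΔT+βΔS = −(1.8 × 10⁻⁴)(-2.4)+(7.9 × 10⁻⁴)(-0.09) = 3.6 × 10⁻⁴ → stable
  56–133 m: −αΔT+βΔS = −(1.8 × 10⁻⁴)(-0.8)+(7.9 × 10⁻⁴)(+0.33) = 4.0 × 10⁻⁴ → stable
  133–187 m: −αΔT+βΔS = −(1.8 × 10⁻⁴)(+2.5)+(7.9 × 10⁻⁴)(-1.07) = -1.3 × 10⁻³ → UNSTABLE
  187–189 m: −αΔT+βΔS = −(1.8 × 10⁻⁴)(-5.3)+(7.9 × 10⁻⁴)(-0.01) = 9.5 × 10⁻⁴ → stable
The 133–187 m interval has Δρ < 0: lighter water underlies denser water.

133–187 m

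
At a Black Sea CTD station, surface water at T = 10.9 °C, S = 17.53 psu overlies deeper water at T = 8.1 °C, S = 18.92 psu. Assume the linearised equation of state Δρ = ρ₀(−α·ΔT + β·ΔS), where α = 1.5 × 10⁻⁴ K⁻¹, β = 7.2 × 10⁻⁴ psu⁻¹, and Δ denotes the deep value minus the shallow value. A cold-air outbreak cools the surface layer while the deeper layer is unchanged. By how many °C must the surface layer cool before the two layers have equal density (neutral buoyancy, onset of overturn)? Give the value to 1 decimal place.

Neutral buoyancy requires Δρ = 0, i.e. −α(T_deep − T_surf′) + β(S_deep − S_surf) = 0.
T_surf′ = T_deep − (β/α)·ΔS = 8.1 − (7.2 × 10⁻⁴/1.5 × 10⁻⁴)·(+1.39) = 1.428 °C.
Cooling required: 10.9 − (1.428) = 9.472 °C.

9.5 °C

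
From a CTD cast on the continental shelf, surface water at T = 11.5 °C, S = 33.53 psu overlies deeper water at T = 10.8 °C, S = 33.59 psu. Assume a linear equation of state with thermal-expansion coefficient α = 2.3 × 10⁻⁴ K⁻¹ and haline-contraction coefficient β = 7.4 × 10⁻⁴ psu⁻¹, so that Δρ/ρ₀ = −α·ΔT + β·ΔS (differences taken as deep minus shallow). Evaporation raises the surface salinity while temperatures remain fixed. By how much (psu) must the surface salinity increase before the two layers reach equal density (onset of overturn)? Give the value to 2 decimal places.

Neutral buoyancy requires −α(T_deep − T_surf) + β(S_deep − S_surf′) = 0.
S_surf′ = S_deep − (α/β)·ΔT = 33.59 − (2.3 × 10⁻⁴/7.4 × 10⁻⁴)·(-0.7) = 33.8076 psu.
Increase required: 33.8076 − 33.53 = 0.2776 psu.

0.28 psu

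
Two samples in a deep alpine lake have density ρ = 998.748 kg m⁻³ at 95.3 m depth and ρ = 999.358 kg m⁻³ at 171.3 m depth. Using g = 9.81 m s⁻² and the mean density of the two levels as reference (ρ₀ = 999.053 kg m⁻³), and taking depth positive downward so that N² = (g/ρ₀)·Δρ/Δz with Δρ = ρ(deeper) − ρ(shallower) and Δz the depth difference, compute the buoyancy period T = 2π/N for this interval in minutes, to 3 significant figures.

Δρ = 999.358 − 998.748 = 0.610 kg m⁻³ over Δz = 171.3 − 95.3 = 76 m.
N² = (9.81/999.053) × (0.610/76) = 7.8813 × 10⁻⁵ s⁻².
N = √(7.8813 × 10⁻⁵) = 8.8777 × 10⁻³ rad s⁻¹, so T = 2π/N = 707.75 s = 11.796 min ≈ 11.8 min.
Since Δρ > 0 the layer is stably stratified.

11.8 min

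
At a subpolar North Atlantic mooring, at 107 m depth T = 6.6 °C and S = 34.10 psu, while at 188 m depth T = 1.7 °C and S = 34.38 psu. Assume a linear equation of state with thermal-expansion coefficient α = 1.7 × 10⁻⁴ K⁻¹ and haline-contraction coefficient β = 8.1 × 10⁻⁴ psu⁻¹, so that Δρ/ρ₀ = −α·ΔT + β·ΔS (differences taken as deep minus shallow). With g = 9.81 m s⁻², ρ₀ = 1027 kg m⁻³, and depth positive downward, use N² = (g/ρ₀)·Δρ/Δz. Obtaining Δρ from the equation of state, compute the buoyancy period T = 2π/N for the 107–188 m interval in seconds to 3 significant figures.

555 s

ΔT = -4.9 K, ΔS = +0.28 psu (deep − shallow).
Δρ/ρ₀ = −αΔT + βΔS = 8.33 × 10⁻⁴ + 2.268 × 10⁻⁴ = 1.0598 × 10⁻³, so Δρ ≈ 1.088 kg m⁻³.
N² = (g/ρ₀)·Δρ/Δz = g·(Δρ/ρ₀)/Δz = 9.81 × 1.0598 × 10⁻³ / 81 = 1.2835 × 10⁻⁴ s⁻².
N = √(1.2835 × 10⁻⁴) = 0.011329 rad s⁻¹ → T = 2π/N = 554.61 s ≈ 555 s.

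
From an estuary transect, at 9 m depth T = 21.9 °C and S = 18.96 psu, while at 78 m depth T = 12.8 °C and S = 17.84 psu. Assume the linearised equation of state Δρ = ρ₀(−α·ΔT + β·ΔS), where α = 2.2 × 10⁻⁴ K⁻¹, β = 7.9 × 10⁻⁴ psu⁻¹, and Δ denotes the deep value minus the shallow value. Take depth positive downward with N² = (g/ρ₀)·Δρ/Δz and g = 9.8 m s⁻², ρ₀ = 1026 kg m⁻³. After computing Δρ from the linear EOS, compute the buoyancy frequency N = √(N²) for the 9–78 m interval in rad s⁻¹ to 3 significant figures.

ΔT = -9.1 K, ΔS = -1.12 psu (deep − shallow).
Δρ/ρ₀ = −αΔT + βΔS = 2.002 × 10⁻³ − 8.848 × 10⁻⁴ = 1.1172 × 10⁻³, so Δρ ≈ 1.146 kg m⁻³.
N² = (g/ρ₀)·Δρ/Δz = g·(Δρ/ρ₀)/Δz = 9.8 × 1.1172 × 10⁻³ / 69 = 1.5867 × 10⁻⁴ s⁻².
N = √(1.5867 × 10⁻⁴) = 0.012596 rad s⁻¹ ≈ 0.0126 rad s⁻¹.

0.0126 rad s⁻¹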